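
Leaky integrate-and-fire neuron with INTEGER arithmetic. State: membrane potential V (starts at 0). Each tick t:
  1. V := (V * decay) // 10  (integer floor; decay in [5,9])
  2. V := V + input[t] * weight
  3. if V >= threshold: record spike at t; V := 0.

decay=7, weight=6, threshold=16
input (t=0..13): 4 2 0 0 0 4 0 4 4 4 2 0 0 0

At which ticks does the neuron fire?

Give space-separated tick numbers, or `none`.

Answer: 0 5 7 8 9

Derivation:
t=0: input=4 -> V=0 FIRE
t=1: input=2 -> V=12
t=2: input=0 -> V=8
t=3: input=0 -> V=5
t=4: input=0 -> V=3
t=5: input=4 -> V=0 FIRE
t=6: input=0 -> V=0
t=7: input=4 -> V=0 FIRE
t=8: input=4 -> V=0 FIRE
t=9: input=4 -> V=0 FIRE
t=10: input=2 -> V=12
t=11: input=0 -> V=8
t=12: input=0 -> V=5
t=13: input=0 -> V=3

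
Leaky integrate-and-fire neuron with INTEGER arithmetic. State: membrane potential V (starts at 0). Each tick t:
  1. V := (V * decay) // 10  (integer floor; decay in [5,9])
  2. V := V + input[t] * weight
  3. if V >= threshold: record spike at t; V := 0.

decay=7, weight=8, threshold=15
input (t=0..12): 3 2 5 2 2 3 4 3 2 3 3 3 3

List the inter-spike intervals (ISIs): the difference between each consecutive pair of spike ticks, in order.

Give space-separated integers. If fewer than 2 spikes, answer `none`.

t=0: input=3 -> V=0 FIRE
t=1: input=2 -> V=0 FIRE
t=2: input=5 -> V=0 FIRE
t=3: input=2 -> V=0 FIRE
t=4: input=2 -> V=0 FIRE
t=5: input=3 -> V=0 FIRE
t=6: input=4 -> V=0 FIRE
t=7: input=3 -> V=0 FIRE
t=8: input=2 -> V=0 FIRE
t=9: input=3 -> V=0 FIRE
t=10: input=3 -> V=0 FIRE
t=11: input=3 -> V=0 FIRE
t=12: input=3 -> V=0 FIRE

Answer: 1 1 1 1 1 1 1 1 1 1 1 1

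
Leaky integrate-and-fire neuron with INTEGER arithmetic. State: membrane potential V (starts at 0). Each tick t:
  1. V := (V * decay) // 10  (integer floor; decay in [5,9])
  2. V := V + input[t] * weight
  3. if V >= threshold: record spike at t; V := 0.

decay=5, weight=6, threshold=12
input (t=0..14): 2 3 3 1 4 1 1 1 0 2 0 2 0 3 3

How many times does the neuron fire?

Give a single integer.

Answer: 8

Derivation:
t=0: input=2 -> V=0 FIRE
t=1: input=3 -> V=0 FIRE
t=2: input=3 -> V=0 FIRE
t=3: input=1 -> V=6
t=4: input=4 -> V=0 FIRE
t=5: input=1 -> V=6
t=6: input=1 -> V=9
t=7: input=1 -> V=10
t=8: input=0 -> V=5
t=9: input=2 -> V=0 FIRE
t=10: input=0 -> V=0
t=11: input=2 -> V=0 FIRE
t=12: input=0 -> V=0
t=13: input=3 -> V=0 FIRE
t=14: input=3 -> V=0 FIRE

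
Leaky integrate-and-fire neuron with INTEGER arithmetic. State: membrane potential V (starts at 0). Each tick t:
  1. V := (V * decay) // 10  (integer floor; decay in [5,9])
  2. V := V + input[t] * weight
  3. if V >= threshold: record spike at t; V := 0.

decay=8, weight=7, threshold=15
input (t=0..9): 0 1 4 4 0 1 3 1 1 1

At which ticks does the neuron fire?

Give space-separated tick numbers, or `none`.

Answer: 2 3 6 9

Derivation:
t=0: input=0 -> V=0
t=1: input=1 -> V=7
t=2: input=4 -> V=0 FIRE
t=3: input=4 -> V=0 FIRE
t=4: input=0 -> V=0
t=5: input=1 -> V=7
t=6: input=3 -> V=0 FIRE
t=7: input=1 -> V=7
t=8: input=1 -> V=12
t=9: input=1 -> V=0 FIRE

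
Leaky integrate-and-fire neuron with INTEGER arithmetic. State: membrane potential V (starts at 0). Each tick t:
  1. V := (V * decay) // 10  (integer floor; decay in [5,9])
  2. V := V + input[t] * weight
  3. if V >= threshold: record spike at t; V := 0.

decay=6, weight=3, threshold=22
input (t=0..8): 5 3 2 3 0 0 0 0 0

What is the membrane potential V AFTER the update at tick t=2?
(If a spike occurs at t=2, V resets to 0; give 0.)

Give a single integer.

t=0: input=5 -> V=15
t=1: input=3 -> V=18
t=2: input=2 -> V=16
t=3: input=3 -> V=18
t=4: input=0 -> V=10
t=5: input=0 -> V=6
t=6: input=0 -> V=3
t=7: input=0 -> V=1
t=8: input=0 -> V=0

Answer: 16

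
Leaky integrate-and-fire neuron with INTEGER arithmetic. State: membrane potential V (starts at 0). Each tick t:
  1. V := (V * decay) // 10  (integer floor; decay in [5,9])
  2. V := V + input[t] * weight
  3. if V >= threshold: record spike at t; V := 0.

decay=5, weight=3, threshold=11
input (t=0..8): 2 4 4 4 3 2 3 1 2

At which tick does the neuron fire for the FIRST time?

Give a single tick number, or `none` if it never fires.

t=0: input=2 -> V=6
t=1: input=4 -> V=0 FIRE
t=2: input=4 -> V=0 FIRE
t=3: input=4 -> V=0 FIRE
t=4: input=3 -> V=9
t=5: input=2 -> V=10
t=6: input=3 -> V=0 FIRE
t=7: input=1 -> V=3
t=8: input=2 -> V=7

Answer: 1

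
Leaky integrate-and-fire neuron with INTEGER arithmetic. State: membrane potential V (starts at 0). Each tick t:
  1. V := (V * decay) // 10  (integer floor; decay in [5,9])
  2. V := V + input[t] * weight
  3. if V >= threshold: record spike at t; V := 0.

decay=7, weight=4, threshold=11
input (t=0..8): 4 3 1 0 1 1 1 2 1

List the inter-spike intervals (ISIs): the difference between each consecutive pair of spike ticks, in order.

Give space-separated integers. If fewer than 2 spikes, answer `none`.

t=0: input=4 -> V=0 FIRE
t=1: input=3 -> V=0 FIRE
t=2: input=1 -> V=4
t=3: input=0 -> V=2
t=4: input=1 -> V=5
t=5: input=1 -> V=7
t=6: input=1 -> V=8
t=7: input=2 -> V=0 FIRE
t=8: input=1 -> V=4

Answer: 1 6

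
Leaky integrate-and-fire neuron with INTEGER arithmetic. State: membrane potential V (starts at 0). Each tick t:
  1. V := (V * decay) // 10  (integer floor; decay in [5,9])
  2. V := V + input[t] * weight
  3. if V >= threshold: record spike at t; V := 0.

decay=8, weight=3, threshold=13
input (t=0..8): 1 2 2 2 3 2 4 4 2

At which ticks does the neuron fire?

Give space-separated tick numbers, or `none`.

t=0: input=1 -> V=3
t=1: input=2 -> V=8
t=2: input=2 -> V=12
t=3: input=2 -> V=0 FIRE
t=4: input=3 -> V=9
t=5: input=2 -> V=0 FIRE
t=6: input=4 -> V=12
t=7: input=4 -> V=0 FIRE
t=8: input=2 -> V=6

Answer: 3 5 7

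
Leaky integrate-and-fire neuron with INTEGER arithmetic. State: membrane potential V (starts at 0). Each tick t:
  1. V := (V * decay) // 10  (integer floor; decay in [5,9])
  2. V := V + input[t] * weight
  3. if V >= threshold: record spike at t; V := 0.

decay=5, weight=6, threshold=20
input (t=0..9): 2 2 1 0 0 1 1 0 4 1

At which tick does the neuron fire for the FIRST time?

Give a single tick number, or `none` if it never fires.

t=0: input=2 -> V=12
t=1: input=2 -> V=18
t=2: input=1 -> V=15
t=3: input=0 -> V=7
t=4: input=0 -> V=3
t=5: input=1 -> V=7
t=6: input=1 -> V=9
t=7: input=0 -> V=4
t=8: input=4 -> V=0 FIRE
t=9: input=1 -> V=6

Answer: 8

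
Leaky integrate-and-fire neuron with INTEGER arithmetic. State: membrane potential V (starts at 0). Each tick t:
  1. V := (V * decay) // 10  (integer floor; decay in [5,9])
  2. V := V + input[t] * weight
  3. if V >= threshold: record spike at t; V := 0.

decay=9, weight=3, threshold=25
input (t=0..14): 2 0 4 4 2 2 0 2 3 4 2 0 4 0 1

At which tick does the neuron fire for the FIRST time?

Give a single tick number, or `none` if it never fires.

Answer: 3

Derivation:
t=0: input=2 -> V=6
t=1: input=0 -> V=5
t=2: input=4 -> V=16
t=3: input=4 -> V=0 FIRE
t=4: input=2 -> V=6
t=5: input=2 -> V=11
t=6: input=0 -> V=9
t=7: input=2 -> V=14
t=8: input=3 -> V=21
t=9: input=4 -> V=0 FIRE
t=10: input=2 -> V=6
t=11: input=0 -> V=5
t=12: input=4 -> V=16
t=13: input=0 -> V=14
t=14: input=1 -> V=15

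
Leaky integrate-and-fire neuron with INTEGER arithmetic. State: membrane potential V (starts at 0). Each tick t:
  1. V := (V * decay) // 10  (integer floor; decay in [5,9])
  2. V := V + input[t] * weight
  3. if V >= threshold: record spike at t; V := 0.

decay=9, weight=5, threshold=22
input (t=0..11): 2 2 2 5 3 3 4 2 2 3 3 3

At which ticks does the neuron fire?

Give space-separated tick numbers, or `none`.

t=0: input=2 -> V=10
t=1: input=2 -> V=19
t=2: input=2 -> V=0 FIRE
t=3: input=5 -> V=0 FIRE
t=4: input=3 -> V=15
t=5: input=3 -> V=0 FIRE
t=6: input=4 -> V=20
t=7: input=2 -> V=0 FIRE
t=8: input=2 -> V=10
t=9: input=3 -> V=0 FIRE
t=10: input=3 -> V=15
t=11: input=3 -> V=0 FIRE

Answer: 2 3 5 7 9 11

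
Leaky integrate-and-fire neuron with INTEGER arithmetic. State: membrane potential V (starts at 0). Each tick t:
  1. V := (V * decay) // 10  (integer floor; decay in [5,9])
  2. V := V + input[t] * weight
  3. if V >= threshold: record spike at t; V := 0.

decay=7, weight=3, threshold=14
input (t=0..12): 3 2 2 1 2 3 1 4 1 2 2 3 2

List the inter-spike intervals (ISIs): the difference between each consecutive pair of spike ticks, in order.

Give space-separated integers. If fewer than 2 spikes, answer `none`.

t=0: input=3 -> V=9
t=1: input=2 -> V=12
t=2: input=2 -> V=0 FIRE
t=3: input=1 -> V=3
t=4: input=2 -> V=8
t=5: input=3 -> V=0 FIRE
t=6: input=1 -> V=3
t=7: input=4 -> V=0 FIRE
t=8: input=1 -> V=3
t=9: input=2 -> V=8
t=10: input=2 -> V=11
t=11: input=3 -> V=0 FIRE
t=12: input=2 -> V=6

Answer: 3 2 4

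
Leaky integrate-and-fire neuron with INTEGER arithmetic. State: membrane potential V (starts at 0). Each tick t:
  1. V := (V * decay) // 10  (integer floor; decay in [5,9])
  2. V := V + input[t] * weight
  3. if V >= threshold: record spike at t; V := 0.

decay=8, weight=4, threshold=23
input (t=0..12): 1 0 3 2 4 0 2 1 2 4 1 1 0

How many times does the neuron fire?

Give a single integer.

t=0: input=1 -> V=4
t=1: input=0 -> V=3
t=2: input=3 -> V=14
t=3: input=2 -> V=19
t=4: input=4 -> V=0 FIRE
t=5: input=0 -> V=0
t=6: input=2 -> V=8
t=7: input=1 -> V=10
t=8: input=2 -> V=16
t=9: input=4 -> V=0 FIRE
t=10: input=1 -> V=4
t=11: input=1 -> V=7
t=12: input=0 -> V=5

Answer: 2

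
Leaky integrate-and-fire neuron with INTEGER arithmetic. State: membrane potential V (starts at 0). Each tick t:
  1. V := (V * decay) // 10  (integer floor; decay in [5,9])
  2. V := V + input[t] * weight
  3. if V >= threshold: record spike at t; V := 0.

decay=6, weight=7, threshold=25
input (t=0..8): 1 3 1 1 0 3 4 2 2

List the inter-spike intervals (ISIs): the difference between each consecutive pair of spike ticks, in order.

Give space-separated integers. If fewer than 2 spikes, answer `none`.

Answer: 5

Derivation:
t=0: input=1 -> V=7
t=1: input=3 -> V=0 FIRE
t=2: input=1 -> V=7
t=3: input=1 -> V=11
t=4: input=0 -> V=6
t=5: input=3 -> V=24
t=6: input=4 -> V=0 FIRE
t=7: input=2 -> V=14
t=8: input=2 -> V=22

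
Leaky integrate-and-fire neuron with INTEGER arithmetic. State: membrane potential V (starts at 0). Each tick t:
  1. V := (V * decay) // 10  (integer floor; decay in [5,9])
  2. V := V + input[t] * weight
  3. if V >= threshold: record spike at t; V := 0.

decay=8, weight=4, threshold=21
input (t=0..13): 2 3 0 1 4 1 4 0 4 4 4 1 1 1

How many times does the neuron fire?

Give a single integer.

t=0: input=2 -> V=8
t=1: input=3 -> V=18
t=2: input=0 -> V=14
t=3: input=1 -> V=15
t=4: input=4 -> V=0 FIRE
t=5: input=1 -> V=4
t=6: input=4 -> V=19
t=7: input=0 -> V=15
t=8: input=4 -> V=0 FIRE
t=9: input=4 -> V=16
t=10: input=4 -> V=0 FIRE
t=11: input=1 -> V=4
t=12: input=1 -> V=7
t=13: input=1 -> V=9

Answer: 3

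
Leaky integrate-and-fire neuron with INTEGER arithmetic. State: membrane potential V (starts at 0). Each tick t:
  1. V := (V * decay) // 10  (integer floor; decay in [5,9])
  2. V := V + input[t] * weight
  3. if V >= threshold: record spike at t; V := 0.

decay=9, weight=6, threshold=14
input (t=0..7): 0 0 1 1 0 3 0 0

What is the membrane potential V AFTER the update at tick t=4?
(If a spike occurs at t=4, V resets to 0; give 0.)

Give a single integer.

Answer: 9

Derivation:
t=0: input=0 -> V=0
t=1: input=0 -> V=0
t=2: input=1 -> V=6
t=3: input=1 -> V=11
t=4: input=0 -> V=9
t=5: input=3 -> V=0 FIRE
t=6: input=0 -> V=0
t=7: input=0 -> V=0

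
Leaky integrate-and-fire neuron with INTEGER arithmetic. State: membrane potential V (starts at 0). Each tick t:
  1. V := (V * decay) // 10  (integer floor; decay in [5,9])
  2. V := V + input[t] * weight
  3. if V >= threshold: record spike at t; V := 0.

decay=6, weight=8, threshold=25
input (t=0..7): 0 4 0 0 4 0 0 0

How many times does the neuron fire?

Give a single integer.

t=0: input=0 -> V=0
t=1: input=4 -> V=0 FIRE
t=2: input=0 -> V=0
t=3: input=0 -> V=0
t=4: input=4 -> V=0 FIRE
t=5: input=0 -> V=0
t=6: input=0 -> V=0
t=7: input=0 -> V=0

Answer: 2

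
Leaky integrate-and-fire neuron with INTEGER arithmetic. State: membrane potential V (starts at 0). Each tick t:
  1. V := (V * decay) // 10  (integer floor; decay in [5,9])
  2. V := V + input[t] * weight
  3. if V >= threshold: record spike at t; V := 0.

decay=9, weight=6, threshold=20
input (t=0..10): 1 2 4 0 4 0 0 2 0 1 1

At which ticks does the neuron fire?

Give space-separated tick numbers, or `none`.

t=0: input=1 -> V=6
t=1: input=2 -> V=17
t=2: input=4 -> V=0 FIRE
t=3: input=0 -> V=0
t=4: input=4 -> V=0 FIRE
t=5: input=0 -> V=0
t=6: input=0 -> V=0
t=7: input=2 -> V=12
t=8: input=0 -> V=10
t=9: input=1 -> V=15
t=10: input=1 -> V=19

Answer: 2 4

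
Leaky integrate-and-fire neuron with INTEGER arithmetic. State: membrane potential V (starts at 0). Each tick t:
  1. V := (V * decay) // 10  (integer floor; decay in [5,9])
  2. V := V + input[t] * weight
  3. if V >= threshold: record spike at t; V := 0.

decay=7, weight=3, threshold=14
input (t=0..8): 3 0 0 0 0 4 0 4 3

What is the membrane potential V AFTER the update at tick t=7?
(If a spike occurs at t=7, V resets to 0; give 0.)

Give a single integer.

t=0: input=3 -> V=9
t=1: input=0 -> V=6
t=2: input=0 -> V=4
t=3: input=0 -> V=2
t=4: input=0 -> V=1
t=5: input=4 -> V=12
t=6: input=0 -> V=8
t=7: input=4 -> V=0 FIRE
t=8: input=3 -> V=9

Answer: 0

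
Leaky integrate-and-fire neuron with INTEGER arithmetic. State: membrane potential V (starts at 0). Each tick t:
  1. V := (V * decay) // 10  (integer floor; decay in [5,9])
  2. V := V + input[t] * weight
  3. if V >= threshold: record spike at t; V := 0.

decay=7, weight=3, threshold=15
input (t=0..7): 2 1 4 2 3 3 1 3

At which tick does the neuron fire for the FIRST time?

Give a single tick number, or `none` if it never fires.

t=0: input=2 -> V=6
t=1: input=1 -> V=7
t=2: input=4 -> V=0 FIRE
t=3: input=2 -> V=6
t=4: input=3 -> V=13
t=5: input=3 -> V=0 FIRE
t=6: input=1 -> V=3
t=7: input=3 -> V=11

Answer: 2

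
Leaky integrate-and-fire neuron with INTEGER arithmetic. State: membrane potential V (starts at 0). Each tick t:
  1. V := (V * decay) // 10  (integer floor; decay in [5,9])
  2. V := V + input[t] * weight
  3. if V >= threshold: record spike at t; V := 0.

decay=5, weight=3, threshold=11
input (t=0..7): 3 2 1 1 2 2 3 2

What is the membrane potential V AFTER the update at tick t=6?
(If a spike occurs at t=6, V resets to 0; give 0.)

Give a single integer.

Answer: 0

Derivation:
t=0: input=3 -> V=9
t=1: input=2 -> V=10
t=2: input=1 -> V=8
t=3: input=1 -> V=7
t=4: input=2 -> V=9
t=5: input=2 -> V=10
t=6: input=3 -> V=0 FIRE
t=7: input=2 -> V=6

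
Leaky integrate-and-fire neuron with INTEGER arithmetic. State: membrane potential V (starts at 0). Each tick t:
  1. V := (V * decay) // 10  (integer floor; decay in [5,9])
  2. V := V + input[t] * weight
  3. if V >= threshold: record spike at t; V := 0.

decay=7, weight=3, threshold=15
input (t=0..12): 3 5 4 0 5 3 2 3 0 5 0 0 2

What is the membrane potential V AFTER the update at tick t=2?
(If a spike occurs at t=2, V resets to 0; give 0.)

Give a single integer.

t=0: input=3 -> V=9
t=1: input=5 -> V=0 FIRE
t=2: input=4 -> V=12
t=3: input=0 -> V=8
t=4: input=5 -> V=0 FIRE
t=5: input=3 -> V=9
t=6: input=2 -> V=12
t=7: input=3 -> V=0 FIRE
t=8: input=0 -> V=0
t=9: input=5 -> V=0 FIRE
t=10: input=0 -> V=0
t=11: input=0 -> V=0
t=12: input=2 -> V=6

Answer: 12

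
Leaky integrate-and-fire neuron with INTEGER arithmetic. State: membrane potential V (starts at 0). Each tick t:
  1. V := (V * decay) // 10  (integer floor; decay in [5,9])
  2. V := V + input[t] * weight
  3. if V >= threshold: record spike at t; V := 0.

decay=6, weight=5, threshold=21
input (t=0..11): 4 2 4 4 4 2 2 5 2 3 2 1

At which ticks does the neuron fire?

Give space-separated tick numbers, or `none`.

Answer: 1 3 5 7 9

Derivation:
t=0: input=4 -> V=20
t=1: input=2 -> V=0 FIRE
t=2: input=4 -> V=20
t=3: input=4 -> V=0 FIRE
t=4: input=4 -> V=20
t=5: input=2 -> V=0 FIRE
t=6: input=2 -> V=10
t=7: input=5 -> V=0 FIRE
t=8: input=2 -> V=10
t=9: input=3 -> V=0 FIRE
t=10: input=2 -> V=10
t=11: input=1 -> V=11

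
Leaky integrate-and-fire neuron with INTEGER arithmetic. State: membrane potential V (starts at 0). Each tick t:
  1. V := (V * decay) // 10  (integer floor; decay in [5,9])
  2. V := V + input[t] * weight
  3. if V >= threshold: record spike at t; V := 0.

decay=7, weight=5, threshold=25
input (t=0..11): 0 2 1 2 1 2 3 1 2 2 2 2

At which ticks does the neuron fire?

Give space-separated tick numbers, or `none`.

Answer: 6 11

Derivation:
t=0: input=0 -> V=0
t=1: input=2 -> V=10
t=2: input=1 -> V=12
t=3: input=2 -> V=18
t=4: input=1 -> V=17
t=5: input=2 -> V=21
t=6: input=3 -> V=0 FIRE
t=7: input=1 -> V=5
t=8: input=2 -> V=13
t=9: input=2 -> V=19
t=10: input=2 -> V=23
t=11: input=2 -> V=0 FIRE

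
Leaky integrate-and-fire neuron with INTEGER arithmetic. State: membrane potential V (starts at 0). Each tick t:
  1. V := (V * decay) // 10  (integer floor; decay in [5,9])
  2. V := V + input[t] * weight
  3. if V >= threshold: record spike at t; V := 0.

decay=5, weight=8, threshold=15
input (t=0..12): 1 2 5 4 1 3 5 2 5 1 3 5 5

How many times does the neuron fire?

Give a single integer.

t=0: input=1 -> V=8
t=1: input=2 -> V=0 FIRE
t=2: input=5 -> V=0 FIRE
t=3: input=4 -> V=0 FIRE
t=4: input=1 -> V=8
t=5: input=3 -> V=0 FIRE
t=6: input=5 -> V=0 FIRE
t=7: input=2 -> V=0 FIRE
t=8: input=5 -> V=0 FIRE
t=9: input=1 -> V=8
t=10: input=3 -> V=0 FIRE
t=11: input=5 -> V=0 FIRE
t=12: input=5 -> V=0 FIRE

Answer: 10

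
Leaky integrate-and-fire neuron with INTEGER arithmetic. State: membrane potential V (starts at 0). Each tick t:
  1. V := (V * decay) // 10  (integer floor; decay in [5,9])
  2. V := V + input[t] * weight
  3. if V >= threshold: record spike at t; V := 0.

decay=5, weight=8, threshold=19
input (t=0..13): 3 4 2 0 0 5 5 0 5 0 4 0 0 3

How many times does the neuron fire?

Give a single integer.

Answer: 7

Derivation:
t=0: input=3 -> V=0 FIRE
t=1: input=4 -> V=0 FIRE
t=2: input=2 -> V=16
t=3: input=0 -> V=8
t=4: input=0 -> V=4
t=5: input=5 -> V=0 FIRE
t=6: input=5 -> V=0 FIRE
t=7: input=0 -> V=0
t=8: input=5 -> V=0 FIRE
t=9: input=0 -> V=0
t=10: input=4 -> V=0 FIRE
t=11: input=0 -> V=0
t=12: input=0 -> V=0
t=13: input=3 -> V=0 FIRE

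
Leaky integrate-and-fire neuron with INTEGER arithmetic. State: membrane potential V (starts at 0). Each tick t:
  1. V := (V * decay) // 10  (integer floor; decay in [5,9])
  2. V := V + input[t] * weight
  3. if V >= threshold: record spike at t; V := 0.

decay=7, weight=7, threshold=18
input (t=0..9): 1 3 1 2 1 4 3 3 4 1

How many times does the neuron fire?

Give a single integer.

t=0: input=1 -> V=7
t=1: input=3 -> V=0 FIRE
t=2: input=1 -> V=7
t=3: input=2 -> V=0 FIRE
t=4: input=1 -> V=7
t=5: input=4 -> V=0 FIRE
t=6: input=3 -> V=0 FIRE
t=7: input=3 -> V=0 FIRE
t=8: input=4 -> V=0 FIRE
t=9: input=1 -> V=7

Answer: 6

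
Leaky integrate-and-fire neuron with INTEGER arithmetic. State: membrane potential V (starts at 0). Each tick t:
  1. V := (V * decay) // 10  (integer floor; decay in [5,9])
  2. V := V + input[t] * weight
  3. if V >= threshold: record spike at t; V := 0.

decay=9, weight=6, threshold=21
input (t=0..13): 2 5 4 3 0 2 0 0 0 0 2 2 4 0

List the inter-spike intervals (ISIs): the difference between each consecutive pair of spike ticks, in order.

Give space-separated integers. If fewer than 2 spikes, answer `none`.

Answer: 1 3 6 1

Derivation:
t=0: input=2 -> V=12
t=1: input=5 -> V=0 FIRE
t=2: input=4 -> V=0 FIRE
t=3: input=3 -> V=18
t=4: input=0 -> V=16
t=5: input=2 -> V=0 FIRE
t=6: input=0 -> V=0
t=7: input=0 -> V=0
t=8: input=0 -> V=0
t=9: input=0 -> V=0
t=10: input=2 -> V=12
t=11: input=2 -> V=0 FIRE
t=12: input=4 -> V=0 FIRE
t=13: input=0 -> V=0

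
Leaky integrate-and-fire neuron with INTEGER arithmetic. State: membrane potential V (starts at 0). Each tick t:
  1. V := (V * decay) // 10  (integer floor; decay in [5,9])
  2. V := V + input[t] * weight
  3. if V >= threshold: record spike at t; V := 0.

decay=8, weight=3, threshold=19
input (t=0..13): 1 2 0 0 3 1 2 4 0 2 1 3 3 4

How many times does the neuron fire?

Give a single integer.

Answer: 2

Derivation:
t=0: input=1 -> V=3
t=1: input=2 -> V=8
t=2: input=0 -> V=6
t=3: input=0 -> V=4
t=4: input=3 -> V=12
t=5: input=1 -> V=12
t=6: input=2 -> V=15
t=7: input=4 -> V=0 FIRE
t=8: input=0 -> V=0
t=9: input=2 -> V=6
t=10: input=1 -> V=7
t=11: input=3 -> V=14
t=12: input=3 -> V=0 FIRE
t=13: input=4 -> V=12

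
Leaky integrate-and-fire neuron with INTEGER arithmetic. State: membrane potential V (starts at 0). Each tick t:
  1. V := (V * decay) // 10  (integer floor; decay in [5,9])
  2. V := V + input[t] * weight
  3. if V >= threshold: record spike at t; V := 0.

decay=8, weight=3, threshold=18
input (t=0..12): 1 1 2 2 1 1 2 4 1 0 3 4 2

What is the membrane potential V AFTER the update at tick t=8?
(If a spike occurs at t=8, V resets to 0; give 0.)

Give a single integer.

t=0: input=1 -> V=3
t=1: input=1 -> V=5
t=2: input=2 -> V=10
t=3: input=2 -> V=14
t=4: input=1 -> V=14
t=5: input=1 -> V=14
t=6: input=2 -> V=17
t=7: input=4 -> V=0 FIRE
t=8: input=1 -> V=3
t=9: input=0 -> V=2
t=10: input=3 -> V=10
t=11: input=4 -> V=0 FIRE
t=12: input=2 -> V=6

Answer: 3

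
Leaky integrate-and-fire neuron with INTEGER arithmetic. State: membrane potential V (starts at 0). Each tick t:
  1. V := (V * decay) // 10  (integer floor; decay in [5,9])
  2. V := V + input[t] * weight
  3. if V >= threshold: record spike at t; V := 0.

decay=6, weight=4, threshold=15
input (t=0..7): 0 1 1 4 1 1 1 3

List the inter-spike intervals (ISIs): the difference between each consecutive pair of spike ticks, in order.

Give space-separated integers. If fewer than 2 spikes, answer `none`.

Answer: 4

Derivation:
t=0: input=0 -> V=0
t=1: input=1 -> V=4
t=2: input=1 -> V=6
t=3: input=4 -> V=0 FIRE
t=4: input=1 -> V=4
t=5: input=1 -> V=6
t=6: input=1 -> V=7
t=7: input=3 -> V=0 FIRE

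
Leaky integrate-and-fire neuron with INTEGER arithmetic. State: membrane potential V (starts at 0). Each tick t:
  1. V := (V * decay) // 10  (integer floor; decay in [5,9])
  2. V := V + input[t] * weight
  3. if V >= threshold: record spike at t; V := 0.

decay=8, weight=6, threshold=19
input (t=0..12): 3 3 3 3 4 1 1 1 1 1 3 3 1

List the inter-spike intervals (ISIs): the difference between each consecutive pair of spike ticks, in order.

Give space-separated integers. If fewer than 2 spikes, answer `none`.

t=0: input=3 -> V=18
t=1: input=3 -> V=0 FIRE
t=2: input=3 -> V=18
t=3: input=3 -> V=0 FIRE
t=4: input=4 -> V=0 FIRE
t=5: input=1 -> V=6
t=6: input=1 -> V=10
t=7: input=1 -> V=14
t=8: input=1 -> V=17
t=9: input=1 -> V=0 FIRE
t=10: input=3 -> V=18
t=11: input=3 -> V=0 FIRE
t=12: input=1 -> V=6

Answer: 2 1 5 2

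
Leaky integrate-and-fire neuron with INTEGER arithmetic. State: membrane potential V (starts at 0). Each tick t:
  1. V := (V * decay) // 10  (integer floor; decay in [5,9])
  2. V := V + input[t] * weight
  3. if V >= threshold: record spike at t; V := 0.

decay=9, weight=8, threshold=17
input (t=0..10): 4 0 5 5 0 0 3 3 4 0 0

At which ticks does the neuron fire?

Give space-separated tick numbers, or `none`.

t=0: input=4 -> V=0 FIRE
t=1: input=0 -> V=0
t=2: input=5 -> V=0 FIRE
t=3: input=5 -> V=0 FIRE
t=4: input=0 -> V=0
t=5: input=0 -> V=0
t=6: input=3 -> V=0 FIRE
t=7: input=3 -> V=0 FIRE
t=8: input=4 -> V=0 FIRE
t=9: input=0 -> V=0
t=10: input=0 -> V=0

Answer: 0 2 3 6 7 8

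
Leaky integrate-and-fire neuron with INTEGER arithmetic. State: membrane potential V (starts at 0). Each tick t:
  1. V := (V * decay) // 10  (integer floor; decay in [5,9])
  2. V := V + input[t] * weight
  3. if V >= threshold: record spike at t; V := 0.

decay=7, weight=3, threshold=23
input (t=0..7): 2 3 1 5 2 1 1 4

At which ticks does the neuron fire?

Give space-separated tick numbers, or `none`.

t=0: input=2 -> V=6
t=1: input=3 -> V=13
t=2: input=1 -> V=12
t=3: input=5 -> V=0 FIRE
t=4: input=2 -> V=6
t=5: input=1 -> V=7
t=6: input=1 -> V=7
t=7: input=4 -> V=16

Answer: 3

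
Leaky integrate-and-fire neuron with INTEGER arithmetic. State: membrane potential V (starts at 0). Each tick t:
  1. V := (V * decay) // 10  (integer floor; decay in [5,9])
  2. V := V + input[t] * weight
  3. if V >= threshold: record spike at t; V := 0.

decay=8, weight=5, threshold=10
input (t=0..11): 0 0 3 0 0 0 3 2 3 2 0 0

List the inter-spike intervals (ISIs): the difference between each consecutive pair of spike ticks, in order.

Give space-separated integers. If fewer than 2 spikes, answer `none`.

Answer: 4 1 1 1

Derivation:
t=0: input=0 -> V=0
t=1: input=0 -> V=0
t=2: input=3 -> V=0 FIRE
t=3: input=0 -> V=0
t=4: input=0 -> V=0
t=5: input=0 -> V=0
t=6: input=3 -> V=0 FIRE
t=7: input=2 -> V=0 FIRE
t=8: input=3 -> V=0 FIRE
t=9: input=2 -> V=0 FIRE
t=10: input=0 -> V=0
t=11: input=0 -> V=0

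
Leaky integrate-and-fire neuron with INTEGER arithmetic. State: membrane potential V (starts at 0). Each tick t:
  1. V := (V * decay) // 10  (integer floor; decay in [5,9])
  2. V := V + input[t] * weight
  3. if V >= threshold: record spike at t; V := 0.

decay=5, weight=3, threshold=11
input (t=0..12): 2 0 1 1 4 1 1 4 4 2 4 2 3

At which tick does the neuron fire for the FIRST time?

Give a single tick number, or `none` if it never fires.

t=0: input=2 -> V=6
t=1: input=0 -> V=3
t=2: input=1 -> V=4
t=3: input=1 -> V=5
t=4: input=4 -> V=0 FIRE
t=5: input=1 -> V=3
t=6: input=1 -> V=4
t=7: input=4 -> V=0 FIRE
t=8: input=4 -> V=0 FIRE
t=9: input=2 -> V=6
t=10: input=4 -> V=0 FIRE
t=11: input=2 -> V=6
t=12: input=3 -> V=0 FIRE

Answer: 4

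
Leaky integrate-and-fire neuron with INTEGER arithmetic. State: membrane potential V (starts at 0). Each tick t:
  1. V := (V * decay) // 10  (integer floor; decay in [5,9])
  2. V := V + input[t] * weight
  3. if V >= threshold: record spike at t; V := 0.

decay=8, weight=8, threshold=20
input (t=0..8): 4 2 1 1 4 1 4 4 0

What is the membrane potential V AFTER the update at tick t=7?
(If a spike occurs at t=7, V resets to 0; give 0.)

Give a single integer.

Answer: 0

Derivation:
t=0: input=4 -> V=0 FIRE
t=1: input=2 -> V=16
t=2: input=1 -> V=0 FIRE
t=3: input=1 -> V=8
t=4: input=4 -> V=0 FIRE
t=5: input=1 -> V=8
t=6: input=4 -> V=0 FIRE
t=7: input=4 -> V=0 FIRE
t=8: input=0 -> V=0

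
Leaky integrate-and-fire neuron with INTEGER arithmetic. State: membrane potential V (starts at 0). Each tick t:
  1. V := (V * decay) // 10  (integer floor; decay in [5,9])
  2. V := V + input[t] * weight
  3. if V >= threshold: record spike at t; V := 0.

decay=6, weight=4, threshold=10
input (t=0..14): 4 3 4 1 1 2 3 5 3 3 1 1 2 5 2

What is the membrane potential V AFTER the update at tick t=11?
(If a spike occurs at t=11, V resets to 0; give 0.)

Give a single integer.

t=0: input=4 -> V=0 FIRE
t=1: input=3 -> V=0 FIRE
t=2: input=4 -> V=0 FIRE
t=3: input=1 -> V=4
t=4: input=1 -> V=6
t=5: input=2 -> V=0 FIRE
t=6: input=3 -> V=0 FIRE
t=7: input=5 -> V=0 FIRE
t=8: input=3 -> V=0 FIRE
t=9: input=3 -> V=0 FIRE
t=10: input=1 -> V=4
t=11: input=1 -> V=6
t=12: input=2 -> V=0 FIRE
t=13: input=5 -> V=0 FIRE
t=14: input=2 -> V=8

Answer: 6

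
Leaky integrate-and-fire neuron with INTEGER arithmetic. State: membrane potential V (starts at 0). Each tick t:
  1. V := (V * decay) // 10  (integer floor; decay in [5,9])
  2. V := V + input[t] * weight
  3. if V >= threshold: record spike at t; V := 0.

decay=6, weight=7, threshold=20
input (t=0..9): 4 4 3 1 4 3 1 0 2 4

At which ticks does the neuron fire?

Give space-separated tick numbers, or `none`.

Answer: 0 1 2 4 5 9

Derivation:
t=0: input=4 -> V=0 FIRE
t=1: input=4 -> V=0 FIRE
t=2: input=3 -> V=0 FIRE
t=3: input=1 -> V=7
t=4: input=4 -> V=0 FIRE
t=5: input=3 -> V=0 FIRE
t=6: input=1 -> V=7
t=7: input=0 -> V=4
t=8: input=2 -> V=16
t=9: input=4 -> V=0 FIRE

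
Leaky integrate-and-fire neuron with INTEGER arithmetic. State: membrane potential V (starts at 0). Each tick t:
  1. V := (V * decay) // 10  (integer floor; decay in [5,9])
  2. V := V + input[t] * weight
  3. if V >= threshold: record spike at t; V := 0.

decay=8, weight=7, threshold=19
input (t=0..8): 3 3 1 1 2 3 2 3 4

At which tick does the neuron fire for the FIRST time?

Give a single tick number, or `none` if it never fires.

t=0: input=3 -> V=0 FIRE
t=1: input=3 -> V=0 FIRE
t=2: input=1 -> V=7
t=3: input=1 -> V=12
t=4: input=2 -> V=0 FIRE
t=5: input=3 -> V=0 FIRE
t=6: input=2 -> V=14
t=7: input=3 -> V=0 FIRE
t=8: input=4 -> V=0 FIRE

Answer: 0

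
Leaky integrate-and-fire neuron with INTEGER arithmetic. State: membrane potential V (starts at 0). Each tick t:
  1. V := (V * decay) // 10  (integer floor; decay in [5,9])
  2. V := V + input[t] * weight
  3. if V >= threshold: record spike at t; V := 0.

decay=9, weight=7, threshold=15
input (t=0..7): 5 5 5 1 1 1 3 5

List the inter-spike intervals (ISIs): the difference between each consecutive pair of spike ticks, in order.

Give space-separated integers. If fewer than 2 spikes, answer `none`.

t=0: input=5 -> V=0 FIRE
t=1: input=5 -> V=0 FIRE
t=2: input=5 -> V=0 FIRE
t=3: input=1 -> V=7
t=4: input=1 -> V=13
t=5: input=1 -> V=0 FIRE
t=6: input=3 -> V=0 FIRE
t=7: input=5 -> V=0 FIRE

Answer: 1 1 3 1 1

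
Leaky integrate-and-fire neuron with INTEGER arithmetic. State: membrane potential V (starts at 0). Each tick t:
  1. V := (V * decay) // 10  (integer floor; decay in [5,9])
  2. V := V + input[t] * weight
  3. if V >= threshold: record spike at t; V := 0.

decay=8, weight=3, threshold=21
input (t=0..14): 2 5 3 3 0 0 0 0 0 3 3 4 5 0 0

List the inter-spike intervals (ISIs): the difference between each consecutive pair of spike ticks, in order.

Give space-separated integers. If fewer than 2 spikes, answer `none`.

Answer: 9

Derivation:
t=0: input=2 -> V=6
t=1: input=5 -> V=19
t=2: input=3 -> V=0 FIRE
t=3: input=3 -> V=9
t=4: input=0 -> V=7
t=5: input=0 -> V=5
t=6: input=0 -> V=4
t=7: input=0 -> V=3
t=8: input=0 -> V=2
t=9: input=3 -> V=10
t=10: input=3 -> V=17
t=11: input=4 -> V=0 FIRE
t=12: input=5 -> V=15
t=13: input=0 -> V=12
t=14: input=0 -> V=9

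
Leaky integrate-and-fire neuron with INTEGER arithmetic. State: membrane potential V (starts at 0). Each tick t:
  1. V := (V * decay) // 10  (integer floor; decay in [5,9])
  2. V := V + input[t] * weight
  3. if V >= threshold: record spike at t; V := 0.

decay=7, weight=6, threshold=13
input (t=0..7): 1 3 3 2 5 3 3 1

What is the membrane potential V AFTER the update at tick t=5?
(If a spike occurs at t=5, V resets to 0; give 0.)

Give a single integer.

t=0: input=1 -> V=6
t=1: input=3 -> V=0 FIRE
t=2: input=3 -> V=0 FIRE
t=3: input=2 -> V=12
t=4: input=5 -> V=0 FIRE
t=5: input=3 -> V=0 FIRE
t=6: input=3 -> V=0 FIRE
t=7: input=1 -> V=6

Answer: 0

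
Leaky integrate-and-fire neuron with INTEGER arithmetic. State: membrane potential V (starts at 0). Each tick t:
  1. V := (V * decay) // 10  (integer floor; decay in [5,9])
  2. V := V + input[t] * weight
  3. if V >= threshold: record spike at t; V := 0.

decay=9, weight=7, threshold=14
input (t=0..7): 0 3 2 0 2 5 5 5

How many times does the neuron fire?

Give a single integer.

Answer: 6

Derivation:
t=0: input=0 -> V=0
t=1: input=3 -> V=0 FIRE
t=2: input=2 -> V=0 FIRE
t=3: input=0 -> V=0
t=4: input=2 -> V=0 FIRE
t=5: input=5 -> V=0 FIRE
t=6: input=5 -> V=0 FIRE
t=7: input=5 -> V=0 FIRE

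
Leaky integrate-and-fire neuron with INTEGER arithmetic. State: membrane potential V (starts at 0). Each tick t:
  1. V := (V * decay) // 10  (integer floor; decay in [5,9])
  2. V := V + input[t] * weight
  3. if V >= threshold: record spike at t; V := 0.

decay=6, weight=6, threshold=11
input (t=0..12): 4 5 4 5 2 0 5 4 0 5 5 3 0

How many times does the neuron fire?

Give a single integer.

Answer: 10

Derivation:
t=0: input=4 -> V=0 FIRE
t=1: input=5 -> V=0 FIRE
t=2: input=4 -> V=0 FIRE
t=3: input=5 -> V=0 FIRE
t=4: input=2 -> V=0 FIRE
t=5: input=0 -> V=0
t=6: input=5 -> V=0 FIRE
t=7: input=4 -> V=0 FIRE
t=8: input=0 -> V=0
t=9: input=5 -> V=0 FIRE
t=10: input=5 -> V=0 FIRE
t=11: input=3 -> V=0 FIRE
t=12: input=0 -> V=0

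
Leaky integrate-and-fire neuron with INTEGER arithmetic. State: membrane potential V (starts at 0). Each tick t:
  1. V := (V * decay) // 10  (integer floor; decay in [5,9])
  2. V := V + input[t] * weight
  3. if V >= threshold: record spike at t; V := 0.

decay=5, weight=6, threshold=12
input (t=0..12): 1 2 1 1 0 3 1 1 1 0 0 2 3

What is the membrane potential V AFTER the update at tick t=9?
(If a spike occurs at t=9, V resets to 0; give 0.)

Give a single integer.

t=0: input=1 -> V=6
t=1: input=2 -> V=0 FIRE
t=2: input=1 -> V=6
t=3: input=1 -> V=9
t=4: input=0 -> V=4
t=5: input=3 -> V=0 FIRE
t=6: input=1 -> V=6
t=7: input=1 -> V=9
t=8: input=1 -> V=10
t=9: input=0 -> V=5
t=10: input=0 -> V=2
t=11: input=2 -> V=0 FIRE
t=12: input=3 -> V=0 FIRE

Answer: 5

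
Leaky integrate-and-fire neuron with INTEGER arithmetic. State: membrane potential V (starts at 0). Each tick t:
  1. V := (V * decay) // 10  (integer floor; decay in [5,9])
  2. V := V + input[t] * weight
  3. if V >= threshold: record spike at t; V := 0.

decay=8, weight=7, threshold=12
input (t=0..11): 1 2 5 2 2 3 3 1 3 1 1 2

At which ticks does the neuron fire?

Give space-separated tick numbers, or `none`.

Answer: 1 2 3 4 5 6 8 10 11

Derivation:
t=0: input=1 -> V=7
t=1: input=2 -> V=0 FIRE
t=2: input=5 -> V=0 FIRE
t=3: input=2 -> V=0 FIRE
t=4: input=2 -> V=0 FIRE
t=5: input=3 -> V=0 FIRE
t=6: input=3 -> V=0 FIRE
t=7: input=1 -> V=7
t=8: input=3 -> V=0 FIRE
t=9: input=1 -> V=7
t=10: input=1 -> V=0 FIRE
t=11: input=2 -> V=0 FIRE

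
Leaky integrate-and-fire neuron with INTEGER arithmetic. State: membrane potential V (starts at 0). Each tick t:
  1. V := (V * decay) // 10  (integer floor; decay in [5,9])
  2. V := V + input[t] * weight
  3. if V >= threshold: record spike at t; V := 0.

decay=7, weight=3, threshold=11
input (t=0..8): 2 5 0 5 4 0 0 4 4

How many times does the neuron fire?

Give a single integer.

t=0: input=2 -> V=6
t=1: input=5 -> V=0 FIRE
t=2: input=0 -> V=0
t=3: input=5 -> V=0 FIRE
t=4: input=4 -> V=0 FIRE
t=5: input=0 -> V=0
t=6: input=0 -> V=0
t=7: input=4 -> V=0 FIRE
t=8: input=4 -> V=0 FIRE

Answer: 5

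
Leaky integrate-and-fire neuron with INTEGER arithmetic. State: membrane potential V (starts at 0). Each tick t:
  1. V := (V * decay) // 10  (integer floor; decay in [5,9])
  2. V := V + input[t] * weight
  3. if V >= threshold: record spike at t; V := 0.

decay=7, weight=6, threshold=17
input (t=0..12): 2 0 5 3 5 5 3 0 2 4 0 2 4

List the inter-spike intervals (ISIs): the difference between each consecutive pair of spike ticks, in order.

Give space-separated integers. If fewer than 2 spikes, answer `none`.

Answer: 1 1 1 1 3 3

Derivation:
t=0: input=2 -> V=12
t=1: input=0 -> V=8
t=2: input=5 -> V=0 FIRE
t=3: input=3 -> V=0 FIRE
t=4: input=5 -> V=0 FIRE
t=5: input=5 -> V=0 FIRE
t=6: input=3 -> V=0 FIRE
t=7: input=0 -> V=0
t=8: input=2 -> V=12
t=9: input=4 -> V=0 FIRE
t=10: input=0 -> V=0
t=11: input=2 -> V=12
t=12: input=4 -> V=0 FIRE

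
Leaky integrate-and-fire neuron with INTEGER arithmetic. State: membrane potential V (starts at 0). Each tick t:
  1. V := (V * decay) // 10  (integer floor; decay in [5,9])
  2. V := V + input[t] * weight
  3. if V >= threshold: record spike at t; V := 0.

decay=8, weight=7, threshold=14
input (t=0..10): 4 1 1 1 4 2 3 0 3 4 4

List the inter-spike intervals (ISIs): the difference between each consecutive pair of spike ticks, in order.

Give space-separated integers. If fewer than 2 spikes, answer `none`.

t=0: input=4 -> V=0 FIRE
t=1: input=1 -> V=7
t=2: input=1 -> V=12
t=3: input=1 -> V=0 FIRE
t=4: input=4 -> V=0 FIRE
t=5: input=2 -> V=0 FIRE
t=6: input=3 -> V=0 FIRE
t=7: input=0 -> V=0
t=8: input=3 -> V=0 FIRE
t=9: input=4 -> V=0 FIRE
t=10: input=4 -> V=0 FIRE

Answer: 3 1 1 1 2 1 1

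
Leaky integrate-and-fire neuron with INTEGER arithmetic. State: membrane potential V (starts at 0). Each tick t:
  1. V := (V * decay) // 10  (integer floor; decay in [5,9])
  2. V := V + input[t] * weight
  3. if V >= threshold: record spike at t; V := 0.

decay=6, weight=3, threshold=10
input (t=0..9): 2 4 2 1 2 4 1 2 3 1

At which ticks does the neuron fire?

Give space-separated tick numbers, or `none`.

t=0: input=2 -> V=6
t=1: input=4 -> V=0 FIRE
t=2: input=2 -> V=6
t=3: input=1 -> V=6
t=4: input=2 -> V=9
t=5: input=4 -> V=0 FIRE
t=6: input=1 -> V=3
t=7: input=2 -> V=7
t=8: input=3 -> V=0 FIRE
t=9: input=1 -> V=3

Answer: 1 5 8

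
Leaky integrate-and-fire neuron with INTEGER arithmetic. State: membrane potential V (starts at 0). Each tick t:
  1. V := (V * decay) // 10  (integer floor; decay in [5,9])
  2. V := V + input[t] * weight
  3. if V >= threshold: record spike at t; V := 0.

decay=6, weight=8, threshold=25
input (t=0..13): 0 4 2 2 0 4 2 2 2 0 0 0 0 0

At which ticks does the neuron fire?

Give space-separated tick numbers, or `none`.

Answer: 1 3 5 7

Derivation:
t=0: input=0 -> V=0
t=1: input=4 -> V=0 FIRE
t=2: input=2 -> V=16
t=3: input=2 -> V=0 FIRE
t=4: input=0 -> V=0
t=5: input=4 -> V=0 FIRE
t=6: input=2 -> V=16
t=7: input=2 -> V=0 FIRE
t=8: input=2 -> V=16
t=9: input=0 -> V=9
t=10: input=0 -> V=5
t=11: input=0 -> V=3
t=12: input=0 -> V=1
t=13: input=0 -> V=0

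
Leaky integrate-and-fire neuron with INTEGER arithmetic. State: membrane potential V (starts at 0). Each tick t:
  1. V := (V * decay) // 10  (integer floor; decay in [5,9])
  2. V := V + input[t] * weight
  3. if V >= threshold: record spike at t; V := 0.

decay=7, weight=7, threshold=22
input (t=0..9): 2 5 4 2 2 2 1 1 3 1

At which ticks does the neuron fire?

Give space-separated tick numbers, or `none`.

t=0: input=2 -> V=14
t=1: input=5 -> V=0 FIRE
t=2: input=4 -> V=0 FIRE
t=3: input=2 -> V=14
t=4: input=2 -> V=0 FIRE
t=5: input=2 -> V=14
t=6: input=1 -> V=16
t=7: input=1 -> V=18
t=8: input=3 -> V=0 FIRE
t=9: input=1 -> V=7

Answer: 1 2 4 8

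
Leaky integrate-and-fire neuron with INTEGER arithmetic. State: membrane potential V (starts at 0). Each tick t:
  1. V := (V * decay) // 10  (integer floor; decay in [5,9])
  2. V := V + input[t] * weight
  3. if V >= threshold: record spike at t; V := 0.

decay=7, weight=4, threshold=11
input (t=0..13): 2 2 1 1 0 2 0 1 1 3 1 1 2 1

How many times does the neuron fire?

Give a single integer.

Answer: 3

Derivation:
t=0: input=2 -> V=8
t=1: input=2 -> V=0 FIRE
t=2: input=1 -> V=4
t=3: input=1 -> V=6
t=4: input=0 -> V=4
t=5: input=2 -> V=10
t=6: input=0 -> V=7
t=7: input=1 -> V=8
t=8: input=1 -> V=9
t=9: input=3 -> V=0 FIRE
t=10: input=1 -> V=4
t=11: input=1 -> V=6
t=12: input=2 -> V=0 FIRE
t=13: input=1 -> V=4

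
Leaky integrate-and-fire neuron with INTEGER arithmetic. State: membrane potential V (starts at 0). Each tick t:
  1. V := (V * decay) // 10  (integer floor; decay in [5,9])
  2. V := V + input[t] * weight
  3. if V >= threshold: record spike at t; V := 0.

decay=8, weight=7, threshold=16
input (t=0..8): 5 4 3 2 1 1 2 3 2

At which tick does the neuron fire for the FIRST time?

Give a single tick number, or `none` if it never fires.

t=0: input=5 -> V=0 FIRE
t=1: input=4 -> V=0 FIRE
t=2: input=3 -> V=0 FIRE
t=3: input=2 -> V=14
t=4: input=1 -> V=0 FIRE
t=5: input=1 -> V=7
t=6: input=2 -> V=0 FIRE
t=7: input=3 -> V=0 FIRE
t=8: input=2 -> V=14

Answer: 0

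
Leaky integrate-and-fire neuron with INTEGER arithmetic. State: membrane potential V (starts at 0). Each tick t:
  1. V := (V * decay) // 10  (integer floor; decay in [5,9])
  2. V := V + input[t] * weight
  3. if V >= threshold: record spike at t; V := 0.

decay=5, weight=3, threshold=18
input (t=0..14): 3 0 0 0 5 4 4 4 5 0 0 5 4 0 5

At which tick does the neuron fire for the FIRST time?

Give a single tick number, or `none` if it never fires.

Answer: 5

Derivation:
t=0: input=3 -> V=9
t=1: input=0 -> V=4
t=2: input=0 -> V=2
t=3: input=0 -> V=1
t=4: input=5 -> V=15
t=5: input=4 -> V=0 FIRE
t=6: input=4 -> V=12
t=7: input=4 -> V=0 FIRE
t=8: input=5 -> V=15
t=9: input=0 -> V=7
t=10: input=0 -> V=3
t=11: input=5 -> V=16
t=12: input=4 -> V=0 FIRE
t=13: input=0 -> V=0
t=14: input=5 -> V=15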